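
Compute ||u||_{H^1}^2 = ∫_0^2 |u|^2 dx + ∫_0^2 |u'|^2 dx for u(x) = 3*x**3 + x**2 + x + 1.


||u||_{H^1}^2 = 110296/105

The H^1 norm (squared) on an interval (0, L) is
  ||u||_{H^1}^2 = ∫_0^L u(x)^2 dx + ∫_0^L u'(x)^2 dx.
Compute u'(x) = 9*x**2 + 2*x + 1.
Then u(x)^2 = 9*x**6 + 6*x**5 + 7*x**4 + 8*x**3 + 3*x**2 + 2*x + 1 and u'(x)^2 = 81*x**4 + 36*x**3 + 22*x**2 + 4*x + 1.
Integrate each monomial from 0 to 2 using ∫_0^2 c·x^n dx = c·2^(n+1)/(n+1):
  ∫_0^2 u(x)^2 dx = ∫_0^2 (9*x^6 + 6*x^5 + 7*x^4 + 8*x^3 + 3*x^2 + 2*x + 1) dx. Term by term:
    ∫_0^2 9*x^6 dx = 1152/7;  ∫_0^2 6*x^5 dx = 64;  ∫_0^2 7*x^4 dx = 224/5;
    ∫_0^2 8*x^3 dx = 32;  ∫_0^2 3*x^2 dx = 8;  ∫_0^2 2*x dx = 4;
    ∫_0^2 1 dx = 2.
  Sum: 1152/7 + 64 + 224/5 + 32 + 8 + 4 + 2 = 11178/35.
  ∫_0^2 u'(x)^2 dx = ∫_0^2 (81*x^4 + 36*x^3 + 22*x^2 + 4*x + 1) dx. Term by term:
    ∫_0^2 81*x^4 dx = 2592/5;  ∫_0^2 36*x^3 dx = 144;  ∫_0^2 22*x^2 dx = 176/3;
    ∫_0^2 4*x dx = 8;  ∫_0^2 1 dx = 2.
  Sum: 2592/5 + 144 + 176/3 + 8 + 2 = 10966/15.
Adding: ||u||_{H^1}^2 = 11178/35 + 10966/15 = 110296/105.


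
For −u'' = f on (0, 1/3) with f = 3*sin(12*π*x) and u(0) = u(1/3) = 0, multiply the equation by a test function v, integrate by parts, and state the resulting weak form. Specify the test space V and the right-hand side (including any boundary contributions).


V = H^1_0(0, 1/3) (so v(0) = v(1/3) = 0); weak form: ∫_0^1/3 u'v' dx = ∫_0^1/3 (3*sin(12*π*x)) v dx for all v ∈ V.

Multiply both sides by a test function v and integrate from 0 to 1/3:
  ∫_0^1/3 −u''(x) v(x) dx = ∫_0^1/3 f(x) v(x) dx.
Integrate the LHS by parts once:
  ∫_0^1/3 −u'' v dx = −[u'(x) v(x)]_0^1/3 + ∫_0^1/3 u'(x) v'(x) dx.
Thus ∫_0^1/3 u'(x) v'(x) dx = ∫_0^1/3 f(x) v(x) dx + [u'(x) v(x)]_0^1/3.
Choose V so that boundary terms are either known or forced to vanish.
u is Dirichlet: u(0) = u(1/3) = 0. Let V = H^1_0(0, 1/3); then v(0) = v(1/3) = 0, and [u' v]_0^1/3 = 0.
Weak formulation: find u (satisfying any essential BC) such that ∫_0^1/3 u'(x) v'(x) dx = ∫_0^1/3 f v dx for all v ∈ V.
Substituting f(x) = 3*sin(12*π*x), the right-hand side is ∫_0^1/3 (3*sin(12*π*x)) v dx.


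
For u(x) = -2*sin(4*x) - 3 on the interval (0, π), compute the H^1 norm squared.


||u||_{H^1(0,π)}^2 = 43*π

u'(x) = -8*cos(4*x).
Expand u² and (u')² and integrate term by term on (0, π), using: for integers n ≥ 1, ∫_0^π sin²(nx) dx = ∫_0^π cos²(nx) dx = π/2; for n ≠ n', ∫_0^π sin(nx)sin(n'x) dx = ∫_0^π cos(nx)cos(n'x) dx = 0; and by product-to-sum, ∫_0^π sin(nx)cos(n'x) dx = ½∫_0^π [sin((n+n')x) + sin((n−n')x)] dx, which is 0 when n+n' is even and 2n/(n²−n'²) when n+n' is odd (it need not vanish on (0, π)). For the constant mode: ∫_0^π 1 dx = π, ∫_0^π cos(nx) dx = 0, ∫_0^π sin(nx) dx = (1−(−1)^n)/n.
  u² squared terms: (-3)²·∫1 dx = 9·π = 9*π;  (-2)²·∫sin(4x)² dx = 4·π/2 = 2*π.
  u² cross terms: 2·(-3)·(-2)·∫1·sin(4x) dx = 12·(0) = 0.
  So ∫_0^π u² dx = 9*π + 2*π + 0 = 11*π.
  (u')² squared terms: (-8)²·∫cos(4x)² dx = 64·π/2 = 32*π.
  So ∫_0^π (u')² dx = 32*π.
||u||_{H^1}^2 = (11*π) + (32*π) = 43*π.


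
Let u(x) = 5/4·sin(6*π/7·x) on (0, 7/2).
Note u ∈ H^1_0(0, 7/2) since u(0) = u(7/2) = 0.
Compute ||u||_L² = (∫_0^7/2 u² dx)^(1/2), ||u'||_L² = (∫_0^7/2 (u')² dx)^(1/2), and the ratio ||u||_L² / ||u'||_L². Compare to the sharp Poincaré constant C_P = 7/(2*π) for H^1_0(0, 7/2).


||u||_L² / ||u'||_L² = 7/(6*π) < C_P = 7/(2*π).

u(x) = 5/4·sin(6*π/7·x), so u'(x) = 15*π*cos(6*π*x/7)/14.
Writing u(x) = A·sin(kπx/L) with A = 5/4 and k = 3, use ∫_0^L sin²(kπx/L) dx = L/2 and ∫_0^L cos²(kπx/L) dx = L/2.
u² = 25/16·sin²(6*π/7·x) and (u')² = 225*π^2/196·cos²(6*π/7·x), and each of sin², cos² integrates to L/2 = 7/4 over (0, 7/2).
∫_0^7/2 u² dx = 175/64, so ||u||_L² = 5*sqrt(7)/8.
∫_0^7/2 (u')² dx = 225*π^2/112, so ||u'||_L² = 15*sqrt(7)*π/28.
Ratio ||u||_L² / ||u'||_L² = 7/(6*π).
Sharp Poincaré constant on H^1_0(0, 7/2) is C_P = L/π = 7/(2*π), achieved by sin(2*π/7·x).
This is the k = 3 harmonic; the ratio L/(kπ) is strictly less than C_P = L/π, consistent with the sharp inequality ||u||_L² ≤ C_P ||u'||_L².


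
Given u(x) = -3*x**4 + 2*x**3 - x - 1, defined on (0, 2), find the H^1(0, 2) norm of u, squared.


||u||_{H^1}^2 = 174736/105

The H^1 norm (squared) on an interval (0, L) is
  ||u||_{H^1}^2 = ∫_0^L u(x)^2 dx + ∫_0^L u'(x)^2 dx.
Compute u'(x) = -12*x**3 + 6*x**2 - 1.
Then u(x)^2 = 9*x**8 - 12*x**7 + 4*x**6 + 6*x**5 + 2*x**4 - 4*x**3 + x**2 + 2*x + 1 and u'(x)^2 = 144*x**6 - 144*x**5 + 36*x**4 + 24*x**3 - 12*x**2 + 1.
Integrate each monomial from 0 to 2 using ∫_0^2 c·x^n dx = c·2^(n+1)/(n+1):
  ∫_0^2 u(x)^2 dx = ∫_0^2 (9*x^8 - 12*x^7 + 4*x^6 + 6*x^5 + 2*x^4 - 4*x^3 + x^2 + 2*x + 1) dx. Term by term:
    ∫_0^2 9*x^8 dx = 512;  ∫_0^2 -12*x^7 dx = -384;  ∫_0^2 4*x^6 dx = 512/7;
    ∫_0^2 6*x^5 dx = 64;  ∫_0^2 2*x^4 dx = 64/5;  ∫_0^2 -4*x^3 dx = -16;
    ∫_0^2 x^2 dx = 8/3;  ∫_0^2 2*x dx = 4;  ∫_0^2 1 dx = 2.
  Sum: 512 − 384 + 512/7 + 64 + 64/5 − 16 + 8/3 + 4 + 2 = 28414/105.
  ∫_0^2 u'(x)^2 dx = ∫_0^2 (144*x^6 - 144*x^5 + 36*x^4 + 24*x^3 - 12*x^2 + 1) dx. Term by term:
    ∫_0^2 144*x^6 dx = 18432/7;  ∫_0^2 -144*x^5 dx = -1536;  ∫_0^2 36*x^4 dx = 1152/5;
    ∫_0^2 24*x^3 dx = 96;  ∫_0^2 -12*x^2 dx = -32;  ∫_0^2 1 dx = 2.
  Sum: 18432/7 − 1536 + 1152/5 + 96 − 32 + 2 = 48774/35.
Adding: ||u||_{H^1}^2 = 28414/105 + 48774/35 = 174736/105.


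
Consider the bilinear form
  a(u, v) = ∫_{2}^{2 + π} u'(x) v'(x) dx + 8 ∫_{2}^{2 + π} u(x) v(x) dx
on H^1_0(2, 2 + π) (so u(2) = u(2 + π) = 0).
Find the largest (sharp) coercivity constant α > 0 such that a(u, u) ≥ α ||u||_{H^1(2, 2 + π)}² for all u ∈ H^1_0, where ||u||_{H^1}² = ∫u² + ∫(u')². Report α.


α = 1

Coercivity of a(·,·) on H^1_0(2, 2 + π) means a(u, u) ≥ α ||u||_{H^1}² for every u ∈ H^1_0.
The interval has length L = π, and Poincaré/coercivity depend only on L. Here a(u, u) = ∫(u')² + (8)·∫u².
Here c = 8 ≥ 1, so a(u,u) = ∫(u')² + c∫u² ≥ ∫(u')² + ∫u² = ||u||_{H^1}², i.e. α = 1 works. No larger α is possible: a(u,u) ≥ α||u||_{H^1}² means (1−α)∫(u')² ≥ (α−c)∫u², and for the modes u_n = sin(nπ(x−x₀)/L) (x₀ the left endpoint) one has ∫u_n²/∫(u_n')² = (L/(nπ))² → 0, so a(u_n,u_n)/||u_n||_{H^1}² → 1. Hence the optimal constant is α = 1.
Therefore α = 1.


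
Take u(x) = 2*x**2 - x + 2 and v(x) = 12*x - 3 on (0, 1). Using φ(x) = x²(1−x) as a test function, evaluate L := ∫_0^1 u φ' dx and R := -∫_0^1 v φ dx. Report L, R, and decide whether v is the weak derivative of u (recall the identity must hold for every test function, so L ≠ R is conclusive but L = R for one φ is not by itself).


LHS = -7/60, RHS = -7/20. No, v is not the weak derivative of u.

u(x) = 2*x**2 - x + 2, classical derivative u'(x) = 4*x - 1.
φ(x) = x²(1−x), so φ'(x) = x*(2 - 3*x).
Note φ(0) = φ(1) = 0, so the boundary term u·φ vanishes.
LHS = ∫_0^1 u(x) φ'(x) dx = ∫_0^1 (-6*x^4 + 7*x^3 - 8*x^2 + 4*x) dx. Term by term:
  ∫_0^1 -6*x^4 dx = -6/5;  ∫_0^1 7*x^3 dx = 7/4;  ∫_0^1 -8*x^2 dx = -8/3;
  ∫_0^1 4*x dx = 2.
Sum: -6/5 + 7/4 − 8/3 + 2 = -7/60.
So LHS = -7/60.
∫_0^1 v(x) φ(x) dx = ∫_0^1 (-12*x^4 + 15*x^3 - 3*x^2) dx. Term by term:
  ∫_0^1 -12*x^4 dx = -12/5;  ∫_0^1 15*x^3 dx = 15/4;  ∫_0^1 -3*x^2 dx = -1.
Sum: -12/5 + 15/4 − 1 = 7/20.
So RHS = -∫_0^1 v(x) φ(x) dx = -7/20.
LHS − RHS = 7/30 ≠ 0, so the identity fails.
(For a valid weak derivative the identity must hold for EVERY test function, in particular this one. The failure shows v is NOT the weak derivative of u.)
Correct weak derivative would be u'(x) = 4*x - 1.


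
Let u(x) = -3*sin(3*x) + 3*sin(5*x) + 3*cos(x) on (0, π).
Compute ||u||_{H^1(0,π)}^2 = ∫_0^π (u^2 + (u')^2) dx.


||u||_{H^1(0,π)}^2 = 171*π

u'(x) = -3*sin(x) - 9*cos(3*x) + 15*cos(5*x).
Expand u² and (u')² and integrate term by term on (0, π), using: for integers n ≥ 1, ∫_0^π sin²(nx) dx = ∫_0^π cos²(nx) dx = π/2; for n ≠ n', ∫_0^π sin(nx)sin(n'x) dx = ∫_0^π cos(nx)cos(n'x) dx = 0; and by product-to-sum, ∫_0^π sin(nx)cos(n'x) dx = ½∫_0^π [sin((n+n')x) + sin((n−n')x)] dx, which is 0 when n+n' is even and 2n/(n²−n'²) when n+n' is odd (it need not vanish on (0, π)).
  u² squared terms: (-3)²·∫sin(3x)² dx = 9·π/2 = 9*π/2;  (3)²·∫cos(x)² dx = 9·π/2 = 9*π/2;  (3)²·∫sin(5x)² dx = 9·π/2 = 9*π/2.
  u² cross terms: 2·(-3)·(3)·∫sin(3x)·cos(x) dx = -18·(0) = 0;  2·(-3)·(3)·∫sin(3x)·sin(5x) dx = -18·(0) = 0;  2·(3)·(3)·∫cos(x)·sin(5x) dx = 18·(0) = 0.
  So ∫_0^π u² dx = 9*π/2 + 9*π/2 + 9*π/2 + 0 + 0 + 0 = 27*π/2.
  (u')² squared terms: (-9)²·∫cos(3x)² dx = 81·π/2 = 81*π/2;  (-3)²·∫sin(x)² dx = 9·π/2 = 9*π/2;  (15)²·∫cos(5x)² dx = 225·π/2 = 225*π/2.
  (u')² cross terms: 2·(-9)·(-3)·∫cos(3x)·sin(x) dx = 54·(0) = 0;  2·(-9)·(15)·∫cos(3x)·cos(5x) dx = -270·(0) = 0;  2·(-3)·(15)·∫sin(x)·cos(5x) dx = -90·(0) = 0.
  So ∫_0^π (u')² dx = 81*π/2 + 9*π/2 + 225*π/2 + 0 + 0 + 0 = 315*π/2.
||u||_{H^1}^2 = (27*π/2) + (315*π/2) = 171*π.


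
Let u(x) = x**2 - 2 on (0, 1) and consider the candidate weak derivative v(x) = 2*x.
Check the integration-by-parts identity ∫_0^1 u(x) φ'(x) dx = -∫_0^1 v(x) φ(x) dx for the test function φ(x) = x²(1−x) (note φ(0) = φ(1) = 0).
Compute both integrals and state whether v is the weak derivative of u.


LHS = -1/10, RHS = -1/10. Yes, v = u' weakly.

u(x) = x**2 - 2, classical derivative u'(x) = 2*x.
φ(x) = x²(1−x), so φ'(x) = x*(2 - 3*x).
Note φ(0) = φ(1) = 0, so the boundary term u·φ vanishes.
LHS = ∫_0^1 u(x) φ'(x) dx = ∫_0^1 (-3*x^4 + 2*x^3 + 6*x^2 - 4*x) dx. Term by term:
  ∫_0^1 -3*x^4 dx = -3/5;  ∫_0^1 2*x^3 dx = 1/2;  ∫_0^1 6*x^2 dx = 2;
  ∫_0^1 -4*x dx = -2.
Sum: -3/5 + 1/2 + 2 − 2 = -1/10.
So LHS = -1/10.
∫_0^1 v(x) φ(x) dx = ∫_0^1 (-2*x^4 + 2*x^3) dx. Term by term:
  ∫_0^1 -2*x^4 dx = -2/5;  ∫_0^1 2*x^3 dx = 1/2.
Sum: -2/5 + 1/2 = 1/10.
So RHS = -∫_0^1 v(x) φ(x) dx = -1/10.
LHS = RHS, so the identity holds for this test φ.
Moreover u is smooth here and v(x) = u'(x) = 2*x pointwise, so the identity holds for every test function. Hence v is the weak derivative of u.


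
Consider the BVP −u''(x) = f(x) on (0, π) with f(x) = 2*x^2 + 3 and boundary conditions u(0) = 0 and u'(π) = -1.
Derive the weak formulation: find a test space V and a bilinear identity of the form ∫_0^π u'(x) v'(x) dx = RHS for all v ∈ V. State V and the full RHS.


V = {v ∈ H^1(0, π) : v(0) = 0} (test functions vanish at x = 0 where u is specified); weak form: ∫_0^π u'v' dx = ∫_0^π (2*x^2 + 3) v dx − v(π) for all v ∈ V.

Multiply both sides by a test function v and integrate from 0 to π:
  ∫_0^π −u''(x) v(x) dx = ∫_0^π f(x) v(x) dx.
Integrate the LHS by parts once:
  ∫_0^π −u'' v dx = −[u'(x) v(x)]_0^π + ∫_0^π u'(x) v'(x) dx.
Thus ∫_0^π u'(x) v'(x) dx = ∫_0^π f(x) v(x) dx + [u'(x) v(x)]_0^π.
Choose V so that boundary terms are either known or forced to vanish.
Mixed BC: u(0) = 0 (Dirichlet) and u'(π) = -1 (Neumann). Define V = {v ∈ H^1(0, π) : v(0) = 0}. Then [u' v]_0^π = u'(π)·v(π) − u'(0)·0 = − v(π).
Weak formulation: find u (satisfying any essential BC) such that ∫_0^π u'(x) v'(x) dx = ∫_0^π f v dx − v(π) for all v ∈ V (Dirichlet at 0 absorbed into V; Neumann datum at x = π contributes the boundary term).
Substituting f(x) = 2*x^2 + 3, the right-hand side is ∫_0^π (2*x^2 + 3) v dx − v(π).


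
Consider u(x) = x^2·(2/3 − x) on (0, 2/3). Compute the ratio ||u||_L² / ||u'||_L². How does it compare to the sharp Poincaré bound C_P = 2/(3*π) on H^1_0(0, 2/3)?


||u||_L² / ||u'||_L² = sqrt(14)/21 < C_P = 2/(3*π).

u(x) = x^2·(2/3 − x), so u'(x) = x*(4 - 9*x)/3.
u(x) = x^2·(2/3 − x) vanishes at x = 0 and x = 2/3, so u ∈ H^1_0(0, 2/3). Differentiate via the product rule and integrate the resulting polynomials term by term.
  ∫_0^2/3 u² dx = ∫_0^2/3 (x^6 - 4*x^5/3 + 4*x^4/9) dx. Term by term:
    ∫_0^2/3 x^6 dx = 128/15309;  ∫_0^2/3 -4*x^5/3 dx = -128/6561;  ∫_0^2/3 4*x^4/9 dx = 128/10935.
  Sum: 128/15309 − 128/6561 + 128/10935 = 128/229635.
  ∫_0^2/3 (u')² dx = ∫_0^2/3 (9*x^4 - 8*x^3 + 16*x^2/9) dx. Term by term:
    ∫_0^2/3 9*x^4 dx = 32/135;  ∫_0^2/3 -8*x^3 dx = -32/81;  ∫_0^2/3 16*x^2/9 dx = 128/729.
  Sum: 32/135 − 32/81 + 128/729 = 64/3645.
∫_0^2/3 u² dx = 128/229635, so ||u||_L² = 8*sqrt(70)/2835.
∫_0^2/3 (u')² dx = 64/3645, so ||u'||_L² = 8*sqrt(5)/135.
Ratio ||u||_L² / ||u'||_L² = sqrt(14)/21.
Sharp Poincaré constant on H^1_0(0, 2/3) is C_P = L/π = 2/(3*π), achieved by sin(3*π/2·x).
A polynomial bump cannot attain the sharp Poincaré constant (only the first sine eigenfunction does), so the ratio is strictly less than C_P, consistent with ||u||_L² ≤ C_P ||u'||_L².


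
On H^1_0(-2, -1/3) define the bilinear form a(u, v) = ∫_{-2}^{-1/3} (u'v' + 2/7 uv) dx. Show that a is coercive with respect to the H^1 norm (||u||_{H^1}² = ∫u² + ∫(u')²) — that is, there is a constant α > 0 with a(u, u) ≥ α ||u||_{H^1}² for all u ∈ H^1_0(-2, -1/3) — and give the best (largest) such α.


α = (50 + 63*π^2)/(7*(25 + 9*π^2))

Coercivity of a(·,·) on H^1_0(-2, -1/3) means a(u, u) ≥ α ||u||_{H^1}² for every u ∈ H^1_0.
The interval has length L = 5/3, and Poincaré/coercivity depend only on L. Here a(u, u) = ∫(u')² + (2/7)·∫u².
Here 0 < c = 2/7 < 1. The condition a(u,u) ≥ α||u||_{H^1}² reads (1−α)∫(u')² ≥ (α−c)∫u². Any admissible α is ≤ 1 (rapidly oscillating u have ∫u²/∫(u')² → 0), and α = 1 would force 0 ≥ (1−c)∫u², impossible since c < 1; so 1−α > 0. By the sharp Poincaré inequality on H^1_0 of an interval of length L, ∫(u')² ≥ (π/L)²∫u² with equality for the first sine mode sin(π(x−x₀)/L) (x₀ the left endpoint), so the inequality holds for all u iff (1−α)(π/L)² ≥ α − c, i.e. α ≤ ((π/L)² + c)/((π/L)² + 1) = (1 + c(L/π)²)/(1 + (L/π)²). With (π/L)² = 9*π^2/25 and c = 2/7, the largest admissible constant is α = ((π/L)² + c)/((π/L)² + 1).
Simplifying, α = (50 + 63*π^2)/(7*(25 + 9*π^2)).


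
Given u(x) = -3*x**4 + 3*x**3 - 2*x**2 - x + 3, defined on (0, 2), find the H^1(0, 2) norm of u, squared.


||u||_{H^1}^2 = 154904/105

The H^1 norm (squared) on an interval (0, L) is
  ||u||_{H^1}^2 = ∫_0^L u(x)^2 dx + ∫_0^L u'(x)^2 dx.
Compute u'(x) = -12*x**3 + 9*x**2 - 4*x - 1.
Then u(x)^2 = 9*x**8 - 18*x**7 + 21*x**6 - 6*x**5 - 20*x**4 + 22*x**3 - 11*x**2 - 6*x + 9 and u'(x)^2 = 144*x**6 - 216*x**5 + 177*x**4 - 48*x**3 - 2*x**2 + 8*x + 1.
Integrate each monomial from 0 to 2 using ∫_0^2 c·x^n dx = c·2^(n+1)/(n+1):
  ∫_0^2 u(x)^2 dx = ∫_0^2 (9*x^8 - 18*x^7 + 21*x^6 - 6*x^5 - 20*x^4 + 22*x^3 - 11*x^2 - 6*x + 9) dx. Term by term:
    ∫_0^2 9*x^8 dx = 512;  ∫_0^2 -18*x^7 dx = -576;  ∫_0^2 21*x^6 dx = 384;
    ∫_0^2 -6*x^5 dx = -64;  ∫_0^2 -20*x^4 dx = -128;  ∫_0^2 22*x^3 dx = 88;
    ∫_0^2 -11*x^2 dx = -88/3;  ∫_0^2 -6*x dx = -12;  ∫_0^2 9 dx = 18.
  Sum: 512 − 576 + 384 − 64 − 128 + 88 − 88/3 − 12 + 18 = 578/3.
  ∫_0^2 u'(x)^2 dx = ∫_0^2 (144*x^6 - 216*x^5 + 177*x^4 - 48*x^3 - 2*x^2 + 8*x + 1) dx. Term by term:
    ∫_0^2 144*x^6 dx = 18432/7;  ∫_0^2 -216*x^5 dx = -2304;  ∫_0^2 177*x^4 dx = 5664/5;
    ∫_0^2 -48*x^3 dx = -192;  ∫_0^2 -2*x^2 dx = -16/3;  ∫_0^2 8*x dx = 16;
    ∫_0^2 1 dx = 2.
  Sum: 18432/7 − 2304 + 5664/5 − 192 − 16/3 + 16 + 2 = 134674/105.
Adding: ||u||_{H^1}^2 = 578/3 + 134674/105 = 154904/105.


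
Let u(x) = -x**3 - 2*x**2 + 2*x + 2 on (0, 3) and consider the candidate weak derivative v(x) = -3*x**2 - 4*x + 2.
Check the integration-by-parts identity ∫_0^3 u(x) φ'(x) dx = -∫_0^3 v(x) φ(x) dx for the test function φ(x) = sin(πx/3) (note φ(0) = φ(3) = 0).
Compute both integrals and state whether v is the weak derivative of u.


LHS = -324/π^3 + 105/π, RHS = -324/π^3 + 105/π. Yes, v = u' weakly.

u(x) = -x**3 - 2*x**2 + 2*x + 2, classical derivative u'(x) = -3*x**2 - 4*x + 2.
φ(x) = sin(πx/3), so φ'(x) = π*cos(π*x/3)/3.
Note φ(0) = φ(3) = 0, so the boundary term u·φ vanishes.
LHS = ∫_0^3 u(x) φ'(x) dx = ∫_0^3 (-π*x^3*cos(π*x/3)/3 - 2*π*x^2*cos(π*x/3)/3 + 2*π*x*cos(π*x/3)/3 + 2*π*cos(π*x/3)/3) dx. Term by term:
  ∫_0^3 2*π*cos(π*x/3)/3 dx = 0;  ∫_0^3 -2*π*x^2*cos(π*x/3)/3 dx = 36/π;  ∫_0^3 -π*x^3*cos(π*x/3)/3 dx = -324/π^3 + 81/π;
  ∫_0^3 2*π*x*cos(π*x/3)/3 dx = -12/π.
Sum: 0 + 36/π + -324/π^3 + 81/π − 12/π = -324/π^3 + 105/π.
So LHS = -324/π^3 + 105/π.
∫_0^3 v(x) φ(x) dx = ∫_0^3 (-3*x^2*sin(π*x/3) - 4*x*sin(π*x/3) + 2*sin(π*x/3)) dx. Term by term:
  ∫_0^3 2*sin(π*x/3) dx = 12/π;  ∫_0^3 -4*x*sin(π*x/3) dx = -36/π;  ∫_0^3 -3*x^2*sin(π*x/3) dx = -81/π + 324/π^3.
Sum: 12/π − 36/π + -81/π + 324/π^3 = -105/π + 324/π^3.
So RHS = -∫_0^3 v(x) φ(x) dx = -324/π^3 + 105/π.
LHS = RHS, so the identity holds for this test φ.
Moreover u is smooth here and v(x) = u'(x) = -3*x**2 - 4*x + 2 pointwise, so the identity holds for every test function. Hence v is the weak derivative of u.


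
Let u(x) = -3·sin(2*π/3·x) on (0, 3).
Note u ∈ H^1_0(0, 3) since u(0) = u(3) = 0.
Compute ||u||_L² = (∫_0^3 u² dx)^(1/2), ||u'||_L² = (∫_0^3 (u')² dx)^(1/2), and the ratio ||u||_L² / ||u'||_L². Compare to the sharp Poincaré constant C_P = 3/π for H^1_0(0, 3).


||u||_L² / ||u'||_L² = 3/(2*π) < C_P = 3/π.

u(x) = -3·sin(2*π/3·x), so u'(x) = -2*π*cos(2*π*x/3).
Writing u(x) = A·sin(kπx/L) with A = -3 and k = 2, use ∫_0^L sin²(kπx/L) dx = L/2 and ∫_0^L cos²(kπx/L) dx = L/2.
u² = 9·sin²(2*π/3·x) and (u')² = 4*π^2·cos²(2*π/3·x), and each of sin², cos² integrates to L/2 = 3/2 over (0, 3).
∫_0^3 u² dx = 27/2, so ||u||_L² = 3*sqrt(6)/2.
∫_0^3 (u')² dx = 6*π^2, so ||u'||_L² = sqrt(6)*π.
Ratio ||u||_L² / ||u'||_L² = 3/(2*π).
Sharp Poincaré constant on H^1_0(0, 3) is C_P = L/π = 3/π, achieved by sin(π/3·x).
This is the k = 2 harmonic; the ratio L/(kπ) is strictly less than C_P = L/π, consistent with the sharp inequality ||u||_L² ≤ C_P ||u'||_L².


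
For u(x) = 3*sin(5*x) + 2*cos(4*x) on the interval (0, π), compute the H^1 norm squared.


||u||_{H^1(0,π)}^2 = 680/3 + 151*π

u'(x) = -8*sin(4*x) + 15*cos(5*x).
Expand u² and (u')² and integrate term by term on (0, π), using: for integers n ≥ 1, ∫_0^π sin²(nx) dx = ∫_0^π cos²(nx) dx = π/2; for n ≠ n', ∫_0^π sin(nx)sin(n'x) dx = ∫_0^π cos(nx)cos(n'x) dx = 0; and by product-to-sum, ∫_0^π sin(nx)cos(n'x) dx = ½∫_0^π [sin((n+n')x) + sin((n−n')x)] dx, which is 0 when n+n' is even and 2n/(n²−n'²) when n+n' is odd (it need not vanish on (0, π)).
  u² squared terms: (2)²·∫cos(4x)² dx = 4·π/2 = 2*π;  (3)²·∫sin(5x)² dx = 9·π/2 = 9*π/2.
  u² cross terms: 2·(2)·(3)·∫cos(4x)·sin(5x) dx = 12·(10/9) = 40/3.
  So ∫_0^π u² dx = 2*π + 9*π/2 + 40/3 = 40/3 + 13*π/2.
  (u')² squared terms: (-8)²·∫sin(4x)² dx = 64·π/2 = 32*π;  (15)²·∫cos(5x)² dx = 225·π/2 = 225*π/2.
  (u')² cross terms: 2·(-8)·(15)·∫sin(4x)·cos(5x) dx = -240·(-8/9) = 640/3.
  So ∫_0^π (u')² dx = 32*π + 225*π/2 + 640/3 = 640/3 + 289*π/2.
||u||_{H^1}^2 = (40/3 + 13*π/2) + (640/3 + 289*π/2) = 680/3 + 151*π.


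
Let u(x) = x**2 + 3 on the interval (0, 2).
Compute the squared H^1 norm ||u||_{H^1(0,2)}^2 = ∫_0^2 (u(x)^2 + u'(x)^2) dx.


||u||_{H^1}^2 = 766/15

The H^1 norm (squared) on an interval (0, L) is
  ||u||_{H^1}^2 = ∫_0^L u(x)^2 dx + ∫_0^L u'(x)^2 dx.
Compute u'(x) = 2*x.
Then u(x)^2 = x**4 + 6*x**2 + 9 and u'(x)^2 = 4*x**2.
Integrate each monomial from 0 to 2 using ∫_0^2 c·x^n dx = c·2^(n+1)/(n+1):
  ∫_0^2 u(x)^2 dx = ∫_0^2 (x^4 + 6*x^2 + 9) dx. Term by term:
    ∫_0^2 x^4 dx = 32/5;  ∫_0^2 6*x^2 dx = 16;  ∫_0^2 9 dx = 18.
  Sum: 32/5 + 16 + 18 = 202/5.
  ∫_0^2 u'(x)^2 dx = ∫_0^2 (4*x^2) dx. Term by term:
    ∫_0^2 4*x^2 dx = 32/3.
Adding: ||u||_{H^1}^2 = 202/5 + 32/3 = 766/15.


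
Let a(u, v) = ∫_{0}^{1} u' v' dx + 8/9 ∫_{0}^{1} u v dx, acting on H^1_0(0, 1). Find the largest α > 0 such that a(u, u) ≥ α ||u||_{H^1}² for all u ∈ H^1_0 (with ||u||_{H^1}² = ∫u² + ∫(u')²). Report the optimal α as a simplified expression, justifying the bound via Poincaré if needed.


α = (8/9 + π^2)/(1 + π^2)

Coercivity of a(·,·) on H^1_0(0, 1) means a(u, u) ≥ α ||u||_{H^1}² for every u ∈ H^1_0.
The interval has length L = 1, and Poincaré/coercivity depend only on L. Here a(u, u) = ∫(u')² + (8/9)·∫u².
Here 0 < c = 8/9 < 1. The condition a(u,u) ≥ α||u||_{H^1}² reads (1−α)∫(u')² ≥ (α−c)∫u². Any admissible α is ≤ 1 (rapidly oscillating u have ∫u²/∫(u')² → 0), and α = 1 would force 0 ≥ (1−c)∫u², impossible since c < 1; so 1−α > 0. By the sharp Poincaré inequality on H^1_0 of an interval of length L, ∫(u')² ≥ (π/L)²∫u² with equality for the first sine mode sin(π(x−x₀)/L) (x₀ the left endpoint), so the inequality holds for all u iff (1−α)(π/L)² ≥ α − c, i.e. α ≤ ((π/L)² + c)/((π/L)² + 1) = (1 + c(L/π)²)/(1 + (L/π)²). With (π/L)² = π^2 and c = 8/9, the largest admissible constant is α = ((π/L)² + c)/((π/L)² + 1).
Simplifying, α = (8/9 + π^2)/(1 + π^2).


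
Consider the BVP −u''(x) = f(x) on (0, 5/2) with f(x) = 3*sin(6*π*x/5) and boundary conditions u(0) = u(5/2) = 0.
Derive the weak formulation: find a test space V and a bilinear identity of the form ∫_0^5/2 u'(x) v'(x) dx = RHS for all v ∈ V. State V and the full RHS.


V = H^1_0(0, 5/2) (so v(0) = v(5/2) = 0); weak form: ∫_0^5/2 u'v' dx = ∫_0^5/2 (3*sin(6*π*x/5)) v dx for all v ∈ V.

Multiply both sides by a test function v and integrate from 0 to 5/2:
  ∫_0^5/2 −u''(x) v(x) dx = ∫_0^5/2 f(x) v(x) dx.
Integrate the LHS by parts once:
  ∫_0^5/2 −u'' v dx = −[u'(x) v(x)]_0^5/2 + ∫_0^5/2 u'(x) v'(x) dx.
Thus ∫_0^5/2 u'(x) v'(x) dx = ∫_0^5/2 f(x) v(x) dx + [u'(x) v(x)]_0^5/2.
Choose V so that boundary terms are either known or forced to vanish.
u is Dirichlet: u(0) = u(5/2) = 0. Let V = H^1_0(0, 5/2); then v(0) = v(5/2) = 0, and [u' v]_0^5/2 = 0.
Weak formulation: find u (satisfying any essential BC) such that ∫_0^5/2 u'(x) v'(x) dx = ∫_0^5/2 f v dx for all v ∈ V.
Substituting f(x) = 3*sin(6*π*x/5), the right-hand side is ∫_0^5/2 (3*sin(6*π*x/5)) v dx.


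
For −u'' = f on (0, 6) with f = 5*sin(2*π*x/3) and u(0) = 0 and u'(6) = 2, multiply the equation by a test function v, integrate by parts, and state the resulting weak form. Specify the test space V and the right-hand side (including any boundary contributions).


V = {v ∈ H^1(0, 6) : v(0) = 0} (test functions vanish at x = 0 where u is specified); weak form: ∫_0^6 u'v' dx = ∫_0^6 (5*sin(2*π*x/3)) v dx + 2·v(6) for all v ∈ V.

Multiply both sides by a test function v and integrate from 0 to 6:
  ∫_0^6 −u''(x) v(x) dx = ∫_0^6 f(x) v(x) dx.
Integrate the LHS by parts once:
  ∫_0^6 −u'' v dx = −[u'(x) v(x)]_0^6 + ∫_0^6 u'(x) v'(x) dx.
Thus ∫_0^6 u'(x) v'(x) dx = ∫_0^6 f(x) v(x) dx + [u'(x) v(x)]_0^6.
Choose V so that boundary terms are either known or forced to vanish.
Mixed BC: u(0) = 0 (Dirichlet) and u'(6) = 2 (Neumann). Define V = {v ∈ H^1(0, 6) : v(0) = 0}. Then [u' v]_0^6 = u'(6)·v(6) − u'(0)·0 = 2·v(6).
Weak formulation: find u (satisfying any essential BC) such that ∫_0^6 u'(x) v'(x) dx = ∫_0^6 f v dx + 2·v(6) for all v ∈ V (Dirichlet at 0 absorbed into V; Neumann datum at x = 6 contributes the boundary term).
Substituting f(x) = 5*sin(2*π*x/3), the right-hand side is ∫_0^6 (5*sin(2*π*x/3)) v dx + 2·v(6).


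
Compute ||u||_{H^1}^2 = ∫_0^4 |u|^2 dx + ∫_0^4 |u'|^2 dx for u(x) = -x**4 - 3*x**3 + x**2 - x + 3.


||u||_{H^1}^2 = 59710472/315

The H^1 norm (squared) on an interval (0, L) is
  ||u||_{H^1}^2 = ∫_0^L u(x)^2 dx + ∫_0^L u'(x)^2 dx.
Compute u'(x) = -4*x**3 - 9*x**2 + 2*x - 1.
Then u(x)^2 = x**8 + 6*x**7 + 7*x**6 - 4*x**5 + x**4 - 20*x**3 + 7*x**2 - 6*x + 9 and u'(x)^2 = 16*x**6 + 72*x**5 + 65*x**4 - 28*x**3 + 22*x**2 - 4*x + 1.
Integrate each monomial from 0 to 4 using ∫_0^4 c·x^n dx = c·4^(n+1)/(n+1):
  ∫_0^4 u(x)^2 dx = ∫_0^4 (x^8 + 6*x^7 + 7*x^6 - 4*x^5 + x^4 - 20*x^3 + 7*x^2 - 6*x + 9) dx. Term by term:
    ∫_0^4 x^8 dx = 262144/9;  ∫_0^4 6*x^7 dx = 49152;  ∫_0^4 7*x^6 dx = 16384;
    ∫_0^4 -4*x^5 dx = -8192/3;  ∫_0^4 x^4 dx = 1024/5;  ∫_0^4 -20*x^3 dx = -1280;
    ∫_0^4 7*x^2 dx = 448/3;  ∫_0^4 -6*x dx = -48;  ∫_0^4 9 dx = 36.
  Sum: 262144/9 + 49152 + 16384 − 8192/3 + 1024/5 − 1280 + 448/3 − 48 + 36 = 4094756/45.
  ∫_0^4 u'(x)^2 dx = ∫_0^4 (16*x^6 + 72*x^5 + 65*x^4 - 28*x^3 + 22*x^2 - 4*x + 1) dx. Term by term:
    ∫_0^4 16*x^6 dx = 262144/7;  ∫_0^4 72*x^5 dx = 49152;  ∫_0^4 65*x^4 dx = 13312;
    ∫_0^4 -28*x^3 dx = -1792;  ∫_0^4 22*x^2 dx = 1408/3;  ∫_0^4 -4*x dx = -32;
    ∫_0^4 1 dx = 4.
  Sum: 262144/7 + 49152 + 13312 − 1792 + 1408/3 − 32 + 4 = 2069812/21.
Adding: ||u||_{H^1}^2 = 4094756/45 + 2069812/21 = 59710472/315.


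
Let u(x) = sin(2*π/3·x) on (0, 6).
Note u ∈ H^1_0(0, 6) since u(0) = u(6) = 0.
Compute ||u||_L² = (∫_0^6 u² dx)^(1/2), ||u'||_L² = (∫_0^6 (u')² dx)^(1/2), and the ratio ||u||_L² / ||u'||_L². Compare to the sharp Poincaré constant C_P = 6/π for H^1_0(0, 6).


||u||_L² / ||u'||_L² = 3/(2*π) < C_P = 6/π.

u(x) = sin(2*π/3·x), so u'(x) = 2*π*cos(2*π*x/3)/3.
Writing u(x) = A·sin(kπx/L) with A = 1 and k = 4, use ∫_0^L sin²(kπx/L) dx = L/2 and ∫_0^L cos²(kπx/L) dx = L/2.
u² = 1·sin²(2*π/3·x) and (u')² = 4*π^2/9·cos²(2*π/3·x), and each of sin², cos² integrates to L/2 = 3 over (0, 6).
∫_0^6 u² dx = 3, so ||u||_L² = sqrt(3).
∫_0^6 (u')² dx = 4*π^2/3, so ||u'||_L² = 2*sqrt(3)*π/3.
Ratio ||u||_L² / ||u'||_L² = 3/(2*π).
Sharp Poincaré constant on H^1_0(0, 6) is C_P = L/π = 6/π, achieved by sin(π/6·x).
This is the k = 4 harmonic; the ratio L/(kπ) is strictly less than C_P = L/π, consistent with the sharp inequality ||u||_L² ≤ C_P ||u'||_L².


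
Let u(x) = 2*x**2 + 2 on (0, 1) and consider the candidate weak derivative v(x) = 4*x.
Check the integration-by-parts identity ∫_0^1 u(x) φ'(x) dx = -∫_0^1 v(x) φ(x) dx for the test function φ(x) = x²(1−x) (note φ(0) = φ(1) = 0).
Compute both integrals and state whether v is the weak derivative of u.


LHS = -1/5, RHS = -1/5. Yes, v = u' weakly.

u(x) = 2*x**2 + 2, classical derivative u'(x) = 4*x.
φ(x) = x²(1−x), so φ'(x) = x*(2 - 3*x).
Note φ(0) = φ(1) = 0, so the boundary term u·φ vanishes.
LHS = ∫_0^1 u(x) φ'(x) dx = ∫_0^1 (-6*x^4 + 4*x^3 - 6*x^2 + 4*x) dx. Term by term:
  ∫_0^1 -6*x^4 dx = -6/5;  ∫_0^1 4*x^3 dx = 1;  ∫_0^1 -6*x^2 dx = -2;
  ∫_0^1 4*x dx = 2.
Sum: -6/5 + 1 − 2 + 2 = -1/5.
So LHS = -1/5.
∫_0^1 v(x) φ(x) dx = ∫_0^1 (-4*x^4 + 4*x^3) dx. Term by term:
  ∫_0^1 -4*x^4 dx = -4/5;  ∫_0^1 4*x^3 dx = 1.
Sum: -4/5 + 1 = 1/5.
So RHS = -∫_0^1 v(x) φ(x) dx = -1/5.
LHS = RHS, so the identity holds for this test φ.
Moreover u is smooth here and v(x) = u'(x) = 4*x pointwise, so the identity holds for every test function. Hence v is the weak derivative of u.


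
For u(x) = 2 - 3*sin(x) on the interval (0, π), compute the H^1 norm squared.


||u||_{H^1(0,π)}^2 = -24 + 13*π

u'(x) = -3*cos(x).
Expand u² and (u')² and integrate term by term on (0, π), using: for integers n ≥ 1, ∫_0^π sin²(nx) dx = ∫_0^π cos²(nx) dx = π/2; for n ≠ n', ∫_0^π sin(nx)sin(n'x) dx = ∫_0^π cos(nx)cos(n'x) dx = 0; and by product-to-sum, ∫_0^π sin(nx)cos(n'x) dx = ½∫_0^π [sin((n+n')x) + sin((n−n')x)] dx, which is 0 when n+n' is even and 2n/(n²−n'²) when n+n' is odd (it need not vanish on (0, π)). For the constant mode: ∫_0^π 1 dx = π, ∫_0^π cos(nx) dx = 0, ∫_0^π sin(nx) dx = (1−(−1)^n)/n.
  u² squared terms: (2)²·∫1 dx = 4·π = 4*π;  (-3)²·∫sin(x)² dx = 9·π/2 = 9*π/2.
  u² cross terms: 2·(2)·(-3)·∫1·sin(x) dx = -12·(2) = -24.
  So ∫_0^π u² dx = 4*π + 9*π/2 − 24 = -24 + 17*π/2.
  (u')² squared terms: (-3)²·∫cos(x)² dx = 9·π/2 = 9*π/2.
  So ∫_0^π (u')² dx = 9*π/2.
||u||_{H^1}^2 = (-24 + 17*π/2) + (9*π/2) = -24 + 13*π.


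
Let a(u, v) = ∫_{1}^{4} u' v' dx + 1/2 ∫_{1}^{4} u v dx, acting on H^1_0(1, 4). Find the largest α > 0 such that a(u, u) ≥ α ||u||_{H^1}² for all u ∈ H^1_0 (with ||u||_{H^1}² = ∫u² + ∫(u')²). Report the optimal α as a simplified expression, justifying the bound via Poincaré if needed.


α = (9/2 + π^2)/(9 + π^2)

Coercivity of a(·,·) on H^1_0(1, 4) means a(u, u) ≥ α ||u||_{H^1}² for every u ∈ H^1_0.
The interval has length L = 3, and Poincaré/coercivity depend only on L. Here a(u, u) = ∫(u')² + (1/2)·∫u².
Here 0 < c = 1/2 < 1. The condition a(u,u) ≥ α||u||_{H^1}² reads (1−α)∫(u')² ≥ (α−c)∫u². Any admissible α is ≤ 1 (rapidly oscillating u have ∫u²/∫(u')² → 0), and α = 1 would force 0 ≥ (1−c)∫u², impossible since c < 1; so 1−α > 0. By the sharp Poincaré inequality on H^1_0 of an interval of length L, ∫(u')² ≥ (π/L)²∫u² with equality for the first sine mode sin(π(x−x₀)/L) (x₀ the left endpoint), so the inequality holds for all u iff (1−α)(π/L)² ≥ α − c, i.e. α ≤ ((π/L)² + c)/((π/L)² + 1) = (1 + c(L/π)²)/(1 + (L/π)²). With (π/L)² = π^2/9 and c = 1/2, the largest admissible constant is α = ((π/L)² + c)/((π/L)² + 1).
Simplifying, α = (9/2 + π^2)/(9 + π^2).


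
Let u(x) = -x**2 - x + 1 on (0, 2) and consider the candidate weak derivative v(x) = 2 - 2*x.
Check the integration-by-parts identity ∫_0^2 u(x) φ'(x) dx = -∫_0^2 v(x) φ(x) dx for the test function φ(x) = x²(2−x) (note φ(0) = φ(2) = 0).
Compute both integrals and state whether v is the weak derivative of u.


LHS = 68/15, RHS = 8/15. No, v is not the weak derivative of u.

u(x) = -x**2 - x + 1, classical derivative u'(x) = -2*x - 1.
φ(x) = x²(2−x), so φ'(x) = x*(4 - 3*x).
Note φ(0) = φ(2) = 0, so the boundary term u·φ vanishes.
LHS = ∫_0^2 u(x) φ'(x) dx = ∫_0^2 (3*x^4 - x^3 - 7*x^2 + 4*x) dx. Term by term:
  ∫_0^2 3*x^4 dx = 96/5;  ∫_0^2 -x^3 dx = -4;  ∫_0^2 -7*x^2 dx = -56/3;
  ∫_0^2 4*x dx = 8.
Sum: 96/5 − 4 − 56/3 + 8 = 68/15.
So LHS = 68/15.
∫_0^2 v(x) φ(x) dx = ∫_0^2 (2*x^4 - 6*x^3 + 4*x^2) dx. Term by term:
  ∫_0^2 2*x^4 dx = 64/5;  ∫_0^2 -6*x^3 dx = -24;  ∫_0^2 4*x^2 dx = 32/3.
Sum: 64/5 − 24 + 32/3 = -8/15.
So RHS = -∫_0^2 v(x) φ(x) dx = 8/15.
LHS − RHS = 4 ≠ 0, so the identity fails.
(For a valid weak derivative the identity must hold for EVERY test function, in particular this one. The failure shows v is NOT the weak derivative of u.)
Correct weak derivative would be u'(x) = -2*x - 1.


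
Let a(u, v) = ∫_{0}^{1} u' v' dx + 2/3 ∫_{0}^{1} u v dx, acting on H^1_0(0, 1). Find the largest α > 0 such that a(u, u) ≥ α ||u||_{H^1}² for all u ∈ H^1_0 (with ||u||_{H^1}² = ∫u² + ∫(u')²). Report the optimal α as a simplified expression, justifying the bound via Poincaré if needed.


α = (2/3 + π^2)/(1 + π^2)

Coercivity of a(·,·) on H^1_0(0, 1) means a(u, u) ≥ α ||u||_{H^1}² for every u ∈ H^1_0.
The interval has length L = 1, and Poincaré/coercivity depend only on L. Here a(u, u) = ∫(u')² + (2/3)·∫u².
Here 0 < c = 2/3 < 1. The condition a(u,u) ≥ α||u||_{H^1}² reads (1−α)∫(u')² ≥ (α−c)∫u². Any admissible α is ≤ 1 (rapidly oscillating u have ∫u²/∫(u')² → 0), and α = 1 would force 0 ≥ (1−c)∫u², impossible since c < 1; so 1−α > 0. By the sharp Poincaré inequality on H^1_0 of an interval of length L, ∫(u')² ≥ (π/L)²∫u² with equality for the first sine mode sin(π(x−x₀)/L) (x₀ the left endpoint), so the inequality holds for all u iff (1−α)(π/L)² ≥ α − c, i.e. α ≤ ((π/L)² + c)/((π/L)² + 1) = (1 + c(L/π)²)/(1 + (L/π)²). With (π/L)² = π^2 and c = 2/3, the largest admissible constant is α = ((π/L)² + c)/((π/L)² + 1).
Simplifying, α = (2/3 + π^2)/(1 + π^2).


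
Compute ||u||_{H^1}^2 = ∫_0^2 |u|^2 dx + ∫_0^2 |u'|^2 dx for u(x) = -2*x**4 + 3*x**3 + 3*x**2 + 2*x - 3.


||u||_{H^1}^2 = 40798/315

The H^1 norm (squared) on an interval (0, L) is
  ||u||_{H^1}^2 = ∫_0^L u(x)^2 dx + ∫_0^L u'(x)^2 dx.
Compute u'(x) = -8*x**3 + 9*x**2 + 6*x + 2.
Then u(x)^2 = 4*x**8 - 12*x**7 - 3*x**6 + 10*x**5 + 33*x**4 - 6*x**3 - 14*x**2 - 12*x + 9 and u'(x)^2 = 64*x**6 - 144*x**5 - 15*x**4 + 76*x**3 + 72*x**2 + 24*x + 4.
Integrate each monomial from 0 to 2 using ∫_0^2 c·x^n dx = c·2^(n+1)/(n+1):
  ∫_0^2 u(x)^2 dx = ∫_0^2 (4*x^8 - 12*x^7 - 3*x^6 + 10*x^5 + 33*x^4 - 6*x^3 - 14*x^2 - 12*x + 9) dx. Term by term:
    ∫_0^2 4*x^8 dx = 2048/9;  ∫_0^2 -12*x^7 dx = -384;  ∫_0^2 -3*x^6 dx = -384/7;
    ∫_0^2 10*x^5 dx = 320/3;  ∫_0^2 33*x^4 dx = 1056/5;  ∫_0^2 -6*x^3 dx = -24;
    ∫_0^2 -14*x^2 dx = -112/3;  ∫_0^2 -12*x dx = -24;  ∫_0^2 9 dx = 18.
  Sum: 2048/9 − 384 − 384/7 + 320/3 + 1056/5 − 24 − 112/3 − 24 + 18 = 12358/315.
  ∫_0^2 u'(x)^2 dx = ∫_0^2 (64*x^6 - 144*x^5 - 15*x^4 + 76*x^3 + 72*x^2 + 24*x + 4) dx. Term by term:
    ∫_0^2 64*x^6 dx = 8192/7;  ∫_0^2 -144*x^5 dx = -1536;  ∫_0^2 -15*x^4 dx = -96;
    ∫_0^2 76*x^3 dx = 304;  ∫_0^2 72*x^2 dx = 192;  ∫_0^2 24*x dx = 48;
    ∫_0^2 4 dx = 8.
  Sum: 8192/7 − 1536 − 96 + 304 + 192 + 48 + 8 = 632/7.
Adding: ||u||_{H^1}^2 = 12358/315 + 632/7 = 40798/315.


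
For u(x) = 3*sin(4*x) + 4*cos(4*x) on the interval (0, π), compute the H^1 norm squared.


||u||_{H^1(0,π)}^2 = 425*π/2

u'(x) = -16*sin(4*x) + 12*cos(4*x).
Expand u² and (u')² and integrate term by term on (0, π), using: for integers n ≥ 1, ∫_0^π sin²(nx) dx = ∫_0^π cos²(nx) dx = π/2; for n ≠ n', ∫_0^π sin(nx)sin(n'x) dx = ∫_0^π cos(nx)cos(n'x) dx = 0; and by product-to-sum, ∫_0^π sin(nx)cos(n'x) dx = ½∫_0^π [sin((n+n')x) + sin((n−n')x)] dx, which is 0 when n+n' is even and 2n/(n²−n'²) when n+n' is odd (it need not vanish on (0, π)).
  u² squared terms: (3)²·∫sin(4x)² dx = 9·π/2 = 9*π/2;  (4)²·∫cos(4x)² dx = 16·π/2 = 8*π.
  u² cross terms: 2·(3)·(4)·∫sin(4x)·cos(4x) dx = 24·(0) = 0.
  So ∫_0^π u² dx = 9*π/2 + 8*π + 0 = 25*π/2.
  (u')² squared terms: (-16)²·∫sin(4x)² dx = 256·π/2 = 128*π;  (12)²·∫cos(4x)² dx = 144·π/2 = 72*π.
  (u')² cross terms: 2·(-16)·(12)·∫sin(4x)·cos(4x) dx = -384·(0) = 0.
  So ∫_0^π (u')² dx = 128*π + 72*π + 0 = 200*π.
||u||_{H^1}^2 = (25*π/2) + (200*π) = 425*π/2.


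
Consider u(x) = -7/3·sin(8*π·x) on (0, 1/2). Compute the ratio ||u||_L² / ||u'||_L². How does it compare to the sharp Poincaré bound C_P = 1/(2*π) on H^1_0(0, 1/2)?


||u||_L² / ||u'||_L² = 1/(8*π) < C_P = 1/(2*π).

u(x) = -7/3·sin(8*π·x), so u'(x) = -56*π*cos(8*π*x)/3.
Writing u(x) = A·sin(kπx/L) with A = -7/3 and k = 4, use ∫_0^L sin²(kπx/L) dx = L/2 and ∫_0^L cos²(kπx/L) dx = L/2.
u² = 49/9·sin²(8*π·x) and (u')² = 3136*π^2/9·cos²(8*π·x), and each of sin², cos² integrates to L/2 = 1/4 over (0, 1/2).
∫_0^1/2 u² dx = 49/36, so ||u||_L² = 7/6.
∫_0^1/2 (u')² dx = 784*π^2/9, so ||u'||_L² = 28*π/3.
Ratio ||u||_L² / ||u'||_L² = 1/(8*π).
Sharp Poincaré constant on H^1_0(0, 1/2) is C_P = L/π = 1/(2*π), achieved by sin(2*π·x).
This is the k = 4 harmonic; the ratio L/(kπ) is strictly less than C_P = L/π, consistent with the sharp inequality ||u||_L² ≤ C_P ||u'||_L².


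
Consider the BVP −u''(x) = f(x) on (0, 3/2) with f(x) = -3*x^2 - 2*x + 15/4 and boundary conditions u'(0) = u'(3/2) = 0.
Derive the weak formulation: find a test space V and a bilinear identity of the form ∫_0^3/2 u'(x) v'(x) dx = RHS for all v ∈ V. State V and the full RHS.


V = H^1(0, 3/2) (no boundary constraint on v; u is determined up to an additive constant); weak form: ∫_0^3/2 u'v' dx = ∫_0^3/2 (-3*x^2 - 2*x + 15/4) v dx for all v ∈ V.

Multiply both sides by a test function v and integrate from 0 to 3/2:
  ∫_0^3/2 −u''(x) v(x) dx = ∫_0^3/2 f(x) v(x) dx.
Integrate the LHS by parts once:
  ∫_0^3/2 −u'' v dx = −[u'(x) v(x)]_0^3/2 + ∫_0^3/2 u'(x) v'(x) dx.
Thus ∫_0^3/2 u'(x) v'(x) dx = ∫_0^3/2 f(x) v(x) dx + [u'(x) v(x)]_0^3/2.
Choose V so that boundary terms are either known or forced to vanish.
u has homogeneous Neumann: u'(0) = u'(3/2) = 0. So [u' v]_0^3/2 = 0·v(3/2) − 0·v(0) = 0 for any v; take V = H^1(0, 3/2).
Weak formulation: find u (satisfying any essential BC) such that ∫_0^3/2 u'(x) v'(x) dx = ∫_0^3/2 f v dx for all v ∈ V (homogeneous Neumann, so boundary terms vanish).
Substituting f(x) = -3*x^2 - 2*x + 15/4, the right-hand side is ∫_0^3/2 (-3*x^2 - 2*x + 15/4) v dx.
Compatibility check (pure Neumann): taking v ≡ 1 ∈ V gives 0 = ∫_0^3/2 f dx + (0) − (0), i.e. ∫_0^3/2 f dx must equal u'(0) − u'(3/2) = 0. Indeed ∫_0^3/2 (-3*x^2 - 2*x + 15/4) dx = 0, so the data are compatible. The solution is then unique only up to an additive constant (fix it e.g. by requiring ∫_0^3/2 u dx = 0).


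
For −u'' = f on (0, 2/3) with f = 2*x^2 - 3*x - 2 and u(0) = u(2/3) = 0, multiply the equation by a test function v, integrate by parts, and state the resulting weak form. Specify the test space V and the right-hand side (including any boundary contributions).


V = H^1_0(0, 2/3) (so v(0) = v(2/3) = 0); weak form: ∫_0^2/3 u'v' dx = ∫_0^2/3 (2*x^2 - 3*x - 2) v dx for all v ∈ V.

Multiply both sides by a test function v and integrate from 0 to 2/3:
  ∫_0^2/3 −u''(x) v(x) dx = ∫_0^2/3 f(x) v(x) dx.
Integrate the LHS by parts once:
  ∫_0^2/3 −u'' v dx = −[u'(x) v(x)]_0^2/3 + ∫_0^2/3 u'(x) v'(x) dx.
Thus ∫_0^2/3 u'(x) v'(x) dx = ∫_0^2/3 f(x) v(x) dx + [u'(x) v(x)]_0^2/3.
Choose V so that boundary terms are either known or forced to vanish.
u is Dirichlet: u(0) = u(2/3) = 0. Let V = H^1_0(0, 2/3); then v(0) = v(2/3) = 0, and [u' v]_0^2/3 = 0.
Weak formulation: find u (satisfying any essential BC) such that ∫_0^2/3 u'(x) v'(x) dx = ∫_0^2/3 f v dx for all v ∈ V.
Substituting f(x) = 2*x^2 - 3*x - 2, the right-hand side is ∫_0^2/3 (2*x^2 - 3*x - 2) v dx.


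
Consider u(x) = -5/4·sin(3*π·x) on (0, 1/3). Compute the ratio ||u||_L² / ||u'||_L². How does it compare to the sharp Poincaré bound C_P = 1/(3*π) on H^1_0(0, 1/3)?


||u||_L² / ||u'||_L² = 1/(3*π) = C_P.

u(x) = -5/4·sin(3*π·x), so u'(x) = -15*π*cos(3*π*x)/4.
Writing u(x) = A·sin(kπx/L) with A = -5/4 and k = 1, use ∫_0^L sin²(kπx/L) dx = L/2 and ∫_0^L cos²(kπx/L) dx = L/2.
u² = 25/16·sin²(3*π·x) and (u')² = 225*π^2/16·cos²(3*π·x), and each of sin², cos² integrates to L/2 = 1/6 over (0, 1/3).
∫_0^1/3 u² dx = 25/96, so ||u||_L² = 5*sqrt(6)/24.
∫_0^1/3 (u')² dx = 75*π^2/32, so ||u'||_L² = 5*sqrt(6)*π/8.
Ratio ||u||_L² / ||u'||_L² = 1/(3*π).
Sharp Poincaré constant on H^1_0(0, 1/3) is C_P = L/π = 1/(3*π), achieved by sin(3*π·x).
This is the k = 1 eigenfunction (up to amplitude), so the ratio equals the sharp Poincaré constant exactly.


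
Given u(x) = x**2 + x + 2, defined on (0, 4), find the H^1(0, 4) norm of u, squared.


||u||_{H^1}^2 = 3044/5

The H^1 norm (squared) on an interval (0, L) is
  ||u||_{H^1}^2 = ∫_0^L u(x)^2 dx + ∫_0^L u'(x)^2 dx.
Compute u'(x) = 2*x + 1.
Then u(x)^2 = x**4 + 2*x**3 + 5*x**2 + 4*x + 4 and u'(x)^2 = 4*x**2 + 4*x + 1.
Integrate each monomial from 0 to 4 using ∫_0^4 c·x^n dx = c·4^(n+1)/(n+1):
  ∫_0^4 u(x)^2 dx = ∫_0^4 (x^4 + 2*x^3 + 5*x^2 + 4*x + 4) dx. Term by term:
    ∫_0^4 x^4 dx = 1024/5;  ∫_0^4 2*x^3 dx = 128;  ∫_0^4 5*x^2 dx = 320/3;
    ∫_0^4 4*x dx = 32;  ∫_0^4 4 dx = 16.
  Sum: 1024/5 + 128 + 320/3 + 32 + 16 = 7312/15.
  ∫_0^4 u'(x)^2 dx = ∫_0^4 (4*x^2 + 4*x + 1) dx. Term by term:
    ∫_0^4 4*x^2 dx = 256/3;  ∫_0^4 4*x dx = 32;  ∫_0^4 1 dx = 4.
  Sum: 256/3 + 32 + 4 = 364/3.
Adding: ||u||_{H^1}^2 = 7312/15 + 364/3 = 3044/5.
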